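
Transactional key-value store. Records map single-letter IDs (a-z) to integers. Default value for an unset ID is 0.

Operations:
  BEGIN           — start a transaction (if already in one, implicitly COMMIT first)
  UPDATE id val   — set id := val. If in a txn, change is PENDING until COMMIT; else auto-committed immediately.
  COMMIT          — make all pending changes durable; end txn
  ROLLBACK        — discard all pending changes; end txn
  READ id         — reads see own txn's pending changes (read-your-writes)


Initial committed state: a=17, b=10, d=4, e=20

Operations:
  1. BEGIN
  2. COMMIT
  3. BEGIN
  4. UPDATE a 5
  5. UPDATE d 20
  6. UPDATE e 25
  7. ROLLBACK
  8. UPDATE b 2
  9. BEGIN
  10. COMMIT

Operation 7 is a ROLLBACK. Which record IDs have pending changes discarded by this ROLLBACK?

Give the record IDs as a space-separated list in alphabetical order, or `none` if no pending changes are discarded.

Answer: a d e

Derivation:
Initial committed: {a=17, b=10, d=4, e=20}
Op 1: BEGIN: in_txn=True, pending={}
Op 2: COMMIT: merged [] into committed; committed now {a=17, b=10, d=4, e=20}
Op 3: BEGIN: in_txn=True, pending={}
Op 4: UPDATE a=5 (pending; pending now {a=5})
Op 5: UPDATE d=20 (pending; pending now {a=5, d=20})
Op 6: UPDATE e=25 (pending; pending now {a=5, d=20, e=25})
Op 7: ROLLBACK: discarded pending ['a', 'd', 'e']; in_txn=False
Op 8: UPDATE b=2 (auto-commit; committed b=2)
Op 9: BEGIN: in_txn=True, pending={}
Op 10: COMMIT: merged [] into committed; committed now {a=17, b=2, d=4, e=20}
ROLLBACK at op 7 discards: ['a', 'd', 'e']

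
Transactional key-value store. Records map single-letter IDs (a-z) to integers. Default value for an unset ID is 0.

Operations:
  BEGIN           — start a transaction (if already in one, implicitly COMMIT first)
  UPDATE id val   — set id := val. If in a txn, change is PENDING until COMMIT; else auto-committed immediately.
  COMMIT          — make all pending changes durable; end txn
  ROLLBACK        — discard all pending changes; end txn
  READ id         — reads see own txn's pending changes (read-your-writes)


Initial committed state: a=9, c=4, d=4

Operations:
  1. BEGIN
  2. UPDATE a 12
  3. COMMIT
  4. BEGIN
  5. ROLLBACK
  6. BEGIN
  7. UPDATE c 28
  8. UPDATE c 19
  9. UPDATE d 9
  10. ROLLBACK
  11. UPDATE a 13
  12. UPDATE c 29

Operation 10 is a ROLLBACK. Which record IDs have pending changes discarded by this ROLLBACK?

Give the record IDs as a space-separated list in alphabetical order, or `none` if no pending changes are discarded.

Answer: c d

Derivation:
Initial committed: {a=9, c=4, d=4}
Op 1: BEGIN: in_txn=True, pending={}
Op 2: UPDATE a=12 (pending; pending now {a=12})
Op 3: COMMIT: merged ['a'] into committed; committed now {a=12, c=4, d=4}
Op 4: BEGIN: in_txn=True, pending={}
Op 5: ROLLBACK: discarded pending []; in_txn=False
Op 6: BEGIN: in_txn=True, pending={}
Op 7: UPDATE c=28 (pending; pending now {c=28})
Op 8: UPDATE c=19 (pending; pending now {c=19})
Op 9: UPDATE d=9 (pending; pending now {c=19, d=9})
Op 10: ROLLBACK: discarded pending ['c', 'd']; in_txn=False
Op 11: UPDATE a=13 (auto-commit; committed a=13)
Op 12: UPDATE c=29 (auto-commit; committed c=29)
ROLLBACK at op 10 discards: ['c', 'd']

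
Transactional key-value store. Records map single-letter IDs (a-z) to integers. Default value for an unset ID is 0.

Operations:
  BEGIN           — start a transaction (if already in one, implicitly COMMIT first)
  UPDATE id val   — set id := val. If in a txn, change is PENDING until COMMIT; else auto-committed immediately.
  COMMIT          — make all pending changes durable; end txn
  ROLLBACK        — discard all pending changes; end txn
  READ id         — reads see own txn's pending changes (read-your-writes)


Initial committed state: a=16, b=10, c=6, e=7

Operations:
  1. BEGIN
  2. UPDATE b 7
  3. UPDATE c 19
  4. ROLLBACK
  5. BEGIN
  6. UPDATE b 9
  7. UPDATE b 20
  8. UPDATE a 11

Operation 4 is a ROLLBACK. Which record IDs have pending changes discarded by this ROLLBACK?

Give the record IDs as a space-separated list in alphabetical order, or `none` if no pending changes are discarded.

Initial committed: {a=16, b=10, c=6, e=7}
Op 1: BEGIN: in_txn=True, pending={}
Op 2: UPDATE b=7 (pending; pending now {b=7})
Op 3: UPDATE c=19 (pending; pending now {b=7, c=19})
Op 4: ROLLBACK: discarded pending ['b', 'c']; in_txn=False
Op 5: BEGIN: in_txn=True, pending={}
Op 6: UPDATE b=9 (pending; pending now {b=9})
Op 7: UPDATE b=20 (pending; pending now {b=20})
Op 8: UPDATE a=11 (pending; pending now {a=11, b=20})
ROLLBACK at op 4 discards: ['b', 'c']

Answer: b c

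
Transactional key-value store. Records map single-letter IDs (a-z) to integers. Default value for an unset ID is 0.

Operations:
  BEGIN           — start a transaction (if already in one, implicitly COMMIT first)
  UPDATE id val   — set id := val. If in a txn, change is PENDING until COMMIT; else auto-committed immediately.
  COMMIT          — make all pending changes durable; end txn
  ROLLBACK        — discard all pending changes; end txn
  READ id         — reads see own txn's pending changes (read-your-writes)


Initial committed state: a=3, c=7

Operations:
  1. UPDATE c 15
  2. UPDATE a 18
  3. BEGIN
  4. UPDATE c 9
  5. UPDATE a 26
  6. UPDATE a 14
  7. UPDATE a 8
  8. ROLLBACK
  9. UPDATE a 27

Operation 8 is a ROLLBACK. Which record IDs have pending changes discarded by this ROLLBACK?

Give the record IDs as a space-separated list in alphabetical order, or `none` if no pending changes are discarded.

Answer: a c

Derivation:
Initial committed: {a=3, c=7}
Op 1: UPDATE c=15 (auto-commit; committed c=15)
Op 2: UPDATE a=18 (auto-commit; committed a=18)
Op 3: BEGIN: in_txn=True, pending={}
Op 4: UPDATE c=9 (pending; pending now {c=9})
Op 5: UPDATE a=26 (pending; pending now {a=26, c=9})
Op 6: UPDATE a=14 (pending; pending now {a=14, c=9})
Op 7: UPDATE a=8 (pending; pending now {a=8, c=9})
Op 8: ROLLBACK: discarded pending ['a', 'c']; in_txn=False
Op 9: UPDATE a=27 (auto-commit; committed a=27)
ROLLBACK at op 8 discards: ['a', 'c']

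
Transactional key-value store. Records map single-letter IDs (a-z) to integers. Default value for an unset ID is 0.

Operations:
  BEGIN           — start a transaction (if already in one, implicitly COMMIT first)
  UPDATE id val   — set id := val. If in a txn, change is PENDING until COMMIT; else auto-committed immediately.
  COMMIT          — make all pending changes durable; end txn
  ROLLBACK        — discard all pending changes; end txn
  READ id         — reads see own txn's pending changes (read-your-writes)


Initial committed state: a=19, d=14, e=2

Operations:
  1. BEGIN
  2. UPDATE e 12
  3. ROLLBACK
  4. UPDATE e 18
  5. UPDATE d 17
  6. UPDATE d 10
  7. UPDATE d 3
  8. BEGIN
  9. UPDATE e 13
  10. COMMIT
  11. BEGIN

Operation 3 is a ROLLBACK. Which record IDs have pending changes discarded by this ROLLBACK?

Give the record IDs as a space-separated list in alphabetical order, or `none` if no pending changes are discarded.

Initial committed: {a=19, d=14, e=2}
Op 1: BEGIN: in_txn=True, pending={}
Op 2: UPDATE e=12 (pending; pending now {e=12})
Op 3: ROLLBACK: discarded pending ['e']; in_txn=False
Op 4: UPDATE e=18 (auto-commit; committed e=18)
Op 5: UPDATE d=17 (auto-commit; committed d=17)
Op 6: UPDATE d=10 (auto-commit; committed d=10)
Op 7: UPDATE d=3 (auto-commit; committed d=3)
Op 8: BEGIN: in_txn=True, pending={}
Op 9: UPDATE e=13 (pending; pending now {e=13})
Op 10: COMMIT: merged ['e'] into committed; committed now {a=19, d=3, e=13}
Op 11: BEGIN: in_txn=True, pending={}
ROLLBACK at op 3 discards: ['e']

Answer: e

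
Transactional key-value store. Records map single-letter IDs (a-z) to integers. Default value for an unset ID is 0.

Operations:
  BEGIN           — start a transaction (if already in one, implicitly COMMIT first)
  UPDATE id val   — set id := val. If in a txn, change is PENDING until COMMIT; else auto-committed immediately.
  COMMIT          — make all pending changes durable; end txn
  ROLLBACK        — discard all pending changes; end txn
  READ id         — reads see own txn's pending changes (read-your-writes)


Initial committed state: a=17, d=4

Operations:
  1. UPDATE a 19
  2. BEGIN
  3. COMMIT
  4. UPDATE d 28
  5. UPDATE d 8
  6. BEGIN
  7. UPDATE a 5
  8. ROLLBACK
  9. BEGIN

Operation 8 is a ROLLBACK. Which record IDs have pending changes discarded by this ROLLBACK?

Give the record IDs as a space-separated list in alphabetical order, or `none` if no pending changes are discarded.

Answer: a

Derivation:
Initial committed: {a=17, d=4}
Op 1: UPDATE a=19 (auto-commit; committed a=19)
Op 2: BEGIN: in_txn=True, pending={}
Op 3: COMMIT: merged [] into committed; committed now {a=19, d=4}
Op 4: UPDATE d=28 (auto-commit; committed d=28)
Op 5: UPDATE d=8 (auto-commit; committed d=8)
Op 6: BEGIN: in_txn=True, pending={}
Op 7: UPDATE a=5 (pending; pending now {a=5})
Op 8: ROLLBACK: discarded pending ['a']; in_txn=False
Op 9: BEGIN: in_txn=True, pending={}
ROLLBACK at op 8 discards: ['a']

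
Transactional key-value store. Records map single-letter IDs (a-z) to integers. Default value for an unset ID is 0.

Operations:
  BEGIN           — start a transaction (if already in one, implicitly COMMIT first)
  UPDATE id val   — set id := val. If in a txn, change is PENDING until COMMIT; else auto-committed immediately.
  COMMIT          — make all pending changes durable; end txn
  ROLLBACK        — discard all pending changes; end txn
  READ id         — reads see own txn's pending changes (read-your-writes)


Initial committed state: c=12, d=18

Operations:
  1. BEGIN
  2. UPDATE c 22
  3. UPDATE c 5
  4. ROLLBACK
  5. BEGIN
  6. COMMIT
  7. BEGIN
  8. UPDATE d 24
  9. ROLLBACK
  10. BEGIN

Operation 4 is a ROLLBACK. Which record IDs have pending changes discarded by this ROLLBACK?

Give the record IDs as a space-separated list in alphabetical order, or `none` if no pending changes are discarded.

Initial committed: {c=12, d=18}
Op 1: BEGIN: in_txn=True, pending={}
Op 2: UPDATE c=22 (pending; pending now {c=22})
Op 3: UPDATE c=5 (pending; pending now {c=5})
Op 4: ROLLBACK: discarded pending ['c']; in_txn=False
Op 5: BEGIN: in_txn=True, pending={}
Op 6: COMMIT: merged [] into committed; committed now {c=12, d=18}
Op 7: BEGIN: in_txn=True, pending={}
Op 8: UPDATE d=24 (pending; pending now {d=24})
Op 9: ROLLBACK: discarded pending ['d']; in_txn=False
Op 10: BEGIN: in_txn=True, pending={}
ROLLBACK at op 4 discards: ['c']

Answer: c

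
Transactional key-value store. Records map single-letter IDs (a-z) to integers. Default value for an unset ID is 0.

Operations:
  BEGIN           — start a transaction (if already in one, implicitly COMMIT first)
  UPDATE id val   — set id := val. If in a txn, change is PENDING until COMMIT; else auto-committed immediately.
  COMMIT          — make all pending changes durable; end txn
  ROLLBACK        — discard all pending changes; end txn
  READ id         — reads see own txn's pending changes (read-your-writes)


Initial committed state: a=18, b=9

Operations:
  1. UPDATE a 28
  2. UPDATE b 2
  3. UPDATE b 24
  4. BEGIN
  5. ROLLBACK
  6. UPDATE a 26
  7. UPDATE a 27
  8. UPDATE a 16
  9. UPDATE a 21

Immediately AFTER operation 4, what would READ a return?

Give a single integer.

Answer: 28

Derivation:
Initial committed: {a=18, b=9}
Op 1: UPDATE a=28 (auto-commit; committed a=28)
Op 2: UPDATE b=2 (auto-commit; committed b=2)
Op 3: UPDATE b=24 (auto-commit; committed b=24)
Op 4: BEGIN: in_txn=True, pending={}
After op 4: visible(a) = 28 (pending={}, committed={a=28, b=24})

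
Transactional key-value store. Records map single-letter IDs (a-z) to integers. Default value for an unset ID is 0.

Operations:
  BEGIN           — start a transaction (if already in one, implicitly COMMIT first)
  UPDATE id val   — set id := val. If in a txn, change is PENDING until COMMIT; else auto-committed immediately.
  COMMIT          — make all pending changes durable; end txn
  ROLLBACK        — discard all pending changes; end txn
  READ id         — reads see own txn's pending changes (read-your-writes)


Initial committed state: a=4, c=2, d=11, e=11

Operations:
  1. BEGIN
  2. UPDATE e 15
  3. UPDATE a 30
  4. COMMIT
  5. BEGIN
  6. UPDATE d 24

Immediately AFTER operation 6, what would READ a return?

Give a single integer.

Initial committed: {a=4, c=2, d=11, e=11}
Op 1: BEGIN: in_txn=True, pending={}
Op 2: UPDATE e=15 (pending; pending now {e=15})
Op 3: UPDATE a=30 (pending; pending now {a=30, e=15})
Op 4: COMMIT: merged ['a', 'e'] into committed; committed now {a=30, c=2, d=11, e=15}
Op 5: BEGIN: in_txn=True, pending={}
Op 6: UPDATE d=24 (pending; pending now {d=24})
After op 6: visible(a) = 30 (pending={d=24}, committed={a=30, c=2, d=11, e=15})

Answer: 30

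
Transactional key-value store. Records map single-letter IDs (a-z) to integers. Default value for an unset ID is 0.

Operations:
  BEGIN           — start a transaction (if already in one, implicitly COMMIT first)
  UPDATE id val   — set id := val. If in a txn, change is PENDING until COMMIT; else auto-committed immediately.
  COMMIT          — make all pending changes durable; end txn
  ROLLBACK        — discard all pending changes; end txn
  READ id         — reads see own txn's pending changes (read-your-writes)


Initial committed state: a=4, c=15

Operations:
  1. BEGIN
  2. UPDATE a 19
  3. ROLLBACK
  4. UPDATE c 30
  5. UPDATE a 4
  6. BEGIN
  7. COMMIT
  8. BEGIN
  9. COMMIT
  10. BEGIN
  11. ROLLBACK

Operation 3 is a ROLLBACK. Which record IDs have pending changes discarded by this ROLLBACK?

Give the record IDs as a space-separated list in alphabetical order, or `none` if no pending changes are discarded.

Answer: a

Derivation:
Initial committed: {a=4, c=15}
Op 1: BEGIN: in_txn=True, pending={}
Op 2: UPDATE a=19 (pending; pending now {a=19})
Op 3: ROLLBACK: discarded pending ['a']; in_txn=False
Op 4: UPDATE c=30 (auto-commit; committed c=30)
Op 5: UPDATE a=4 (auto-commit; committed a=4)
Op 6: BEGIN: in_txn=True, pending={}
Op 7: COMMIT: merged [] into committed; committed now {a=4, c=30}
Op 8: BEGIN: in_txn=True, pending={}
Op 9: COMMIT: merged [] into committed; committed now {a=4, c=30}
Op 10: BEGIN: in_txn=True, pending={}
Op 11: ROLLBACK: discarded pending []; in_txn=False
ROLLBACK at op 3 discards: ['a']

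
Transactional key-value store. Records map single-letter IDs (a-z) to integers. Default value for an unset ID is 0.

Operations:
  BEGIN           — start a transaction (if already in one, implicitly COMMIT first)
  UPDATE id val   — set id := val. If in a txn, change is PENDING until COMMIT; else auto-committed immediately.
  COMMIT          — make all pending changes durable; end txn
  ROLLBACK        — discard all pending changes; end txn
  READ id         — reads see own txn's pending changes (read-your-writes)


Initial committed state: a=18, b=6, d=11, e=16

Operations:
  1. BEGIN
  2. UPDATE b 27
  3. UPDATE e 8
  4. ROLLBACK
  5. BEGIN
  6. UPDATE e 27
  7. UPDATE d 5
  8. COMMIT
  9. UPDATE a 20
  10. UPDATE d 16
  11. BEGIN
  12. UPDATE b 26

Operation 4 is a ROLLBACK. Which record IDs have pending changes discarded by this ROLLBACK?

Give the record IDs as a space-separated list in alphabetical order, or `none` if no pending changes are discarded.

Initial committed: {a=18, b=6, d=11, e=16}
Op 1: BEGIN: in_txn=True, pending={}
Op 2: UPDATE b=27 (pending; pending now {b=27})
Op 3: UPDATE e=8 (pending; pending now {b=27, e=8})
Op 4: ROLLBACK: discarded pending ['b', 'e']; in_txn=False
Op 5: BEGIN: in_txn=True, pending={}
Op 6: UPDATE e=27 (pending; pending now {e=27})
Op 7: UPDATE d=5 (pending; pending now {d=5, e=27})
Op 8: COMMIT: merged ['d', 'e'] into committed; committed now {a=18, b=6, d=5, e=27}
Op 9: UPDATE a=20 (auto-commit; committed a=20)
Op 10: UPDATE d=16 (auto-commit; committed d=16)
Op 11: BEGIN: in_txn=True, pending={}
Op 12: UPDATE b=26 (pending; pending now {b=26})
ROLLBACK at op 4 discards: ['b', 'e']

Answer: b e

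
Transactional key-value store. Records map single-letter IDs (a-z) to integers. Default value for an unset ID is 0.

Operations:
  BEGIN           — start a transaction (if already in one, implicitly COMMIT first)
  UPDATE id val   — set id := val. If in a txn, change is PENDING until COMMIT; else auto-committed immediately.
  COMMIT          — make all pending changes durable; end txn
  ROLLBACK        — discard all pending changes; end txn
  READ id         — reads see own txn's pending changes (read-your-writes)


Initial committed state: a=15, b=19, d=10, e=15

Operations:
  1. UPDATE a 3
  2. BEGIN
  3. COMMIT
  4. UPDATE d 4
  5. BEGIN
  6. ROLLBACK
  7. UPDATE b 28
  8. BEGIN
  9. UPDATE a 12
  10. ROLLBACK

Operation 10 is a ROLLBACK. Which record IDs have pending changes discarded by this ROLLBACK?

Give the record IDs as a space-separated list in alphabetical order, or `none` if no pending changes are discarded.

Initial committed: {a=15, b=19, d=10, e=15}
Op 1: UPDATE a=3 (auto-commit; committed a=3)
Op 2: BEGIN: in_txn=True, pending={}
Op 3: COMMIT: merged [] into committed; committed now {a=3, b=19, d=10, e=15}
Op 4: UPDATE d=4 (auto-commit; committed d=4)
Op 5: BEGIN: in_txn=True, pending={}
Op 6: ROLLBACK: discarded pending []; in_txn=False
Op 7: UPDATE b=28 (auto-commit; committed b=28)
Op 8: BEGIN: in_txn=True, pending={}
Op 9: UPDATE a=12 (pending; pending now {a=12})
Op 10: ROLLBACK: discarded pending ['a']; in_txn=False
ROLLBACK at op 10 discards: ['a']

Answer: a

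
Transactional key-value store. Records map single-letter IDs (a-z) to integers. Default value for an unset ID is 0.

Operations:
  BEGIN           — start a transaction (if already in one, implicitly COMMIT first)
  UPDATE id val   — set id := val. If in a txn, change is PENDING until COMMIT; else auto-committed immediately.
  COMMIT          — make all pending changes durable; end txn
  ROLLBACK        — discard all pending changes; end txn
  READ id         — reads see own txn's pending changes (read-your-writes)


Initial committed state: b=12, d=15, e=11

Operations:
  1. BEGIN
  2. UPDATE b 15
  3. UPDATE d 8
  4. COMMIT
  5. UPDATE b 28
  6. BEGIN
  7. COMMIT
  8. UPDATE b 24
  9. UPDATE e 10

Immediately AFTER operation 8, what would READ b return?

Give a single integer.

Answer: 24

Derivation:
Initial committed: {b=12, d=15, e=11}
Op 1: BEGIN: in_txn=True, pending={}
Op 2: UPDATE b=15 (pending; pending now {b=15})
Op 3: UPDATE d=8 (pending; pending now {b=15, d=8})
Op 4: COMMIT: merged ['b', 'd'] into committed; committed now {b=15, d=8, e=11}
Op 5: UPDATE b=28 (auto-commit; committed b=28)
Op 6: BEGIN: in_txn=True, pending={}
Op 7: COMMIT: merged [] into committed; committed now {b=28, d=8, e=11}
Op 8: UPDATE b=24 (auto-commit; committed b=24)
After op 8: visible(b) = 24 (pending={}, committed={b=24, d=8, e=11})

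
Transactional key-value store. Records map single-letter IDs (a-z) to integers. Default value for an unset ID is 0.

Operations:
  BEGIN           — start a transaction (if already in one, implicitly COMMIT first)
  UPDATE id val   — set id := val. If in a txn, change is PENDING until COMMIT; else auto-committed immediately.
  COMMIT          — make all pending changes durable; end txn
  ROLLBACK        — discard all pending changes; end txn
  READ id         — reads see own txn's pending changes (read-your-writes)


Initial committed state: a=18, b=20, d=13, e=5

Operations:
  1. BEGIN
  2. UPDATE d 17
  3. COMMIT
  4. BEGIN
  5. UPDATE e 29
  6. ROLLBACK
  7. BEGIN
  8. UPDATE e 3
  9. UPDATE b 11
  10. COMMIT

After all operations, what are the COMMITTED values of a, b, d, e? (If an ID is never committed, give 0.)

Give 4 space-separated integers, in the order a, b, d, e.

Initial committed: {a=18, b=20, d=13, e=5}
Op 1: BEGIN: in_txn=True, pending={}
Op 2: UPDATE d=17 (pending; pending now {d=17})
Op 3: COMMIT: merged ['d'] into committed; committed now {a=18, b=20, d=17, e=5}
Op 4: BEGIN: in_txn=True, pending={}
Op 5: UPDATE e=29 (pending; pending now {e=29})
Op 6: ROLLBACK: discarded pending ['e']; in_txn=False
Op 7: BEGIN: in_txn=True, pending={}
Op 8: UPDATE e=3 (pending; pending now {e=3})
Op 9: UPDATE b=11 (pending; pending now {b=11, e=3})
Op 10: COMMIT: merged ['b', 'e'] into committed; committed now {a=18, b=11, d=17, e=3}
Final committed: {a=18, b=11, d=17, e=3}

Answer: 18 11 17 3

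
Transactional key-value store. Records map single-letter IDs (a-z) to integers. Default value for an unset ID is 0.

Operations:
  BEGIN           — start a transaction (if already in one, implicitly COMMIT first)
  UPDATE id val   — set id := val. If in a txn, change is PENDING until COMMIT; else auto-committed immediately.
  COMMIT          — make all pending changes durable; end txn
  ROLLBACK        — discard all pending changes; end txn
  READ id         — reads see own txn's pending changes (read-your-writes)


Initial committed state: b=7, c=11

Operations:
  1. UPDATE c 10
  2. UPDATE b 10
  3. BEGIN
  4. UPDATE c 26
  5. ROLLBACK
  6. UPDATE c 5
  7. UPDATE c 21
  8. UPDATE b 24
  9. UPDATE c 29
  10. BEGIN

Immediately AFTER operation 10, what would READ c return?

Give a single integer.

Initial committed: {b=7, c=11}
Op 1: UPDATE c=10 (auto-commit; committed c=10)
Op 2: UPDATE b=10 (auto-commit; committed b=10)
Op 3: BEGIN: in_txn=True, pending={}
Op 4: UPDATE c=26 (pending; pending now {c=26})
Op 5: ROLLBACK: discarded pending ['c']; in_txn=False
Op 6: UPDATE c=5 (auto-commit; committed c=5)
Op 7: UPDATE c=21 (auto-commit; committed c=21)
Op 8: UPDATE b=24 (auto-commit; committed b=24)
Op 9: UPDATE c=29 (auto-commit; committed c=29)
Op 10: BEGIN: in_txn=True, pending={}
After op 10: visible(c) = 29 (pending={}, committed={b=24, c=29})

Answer: 29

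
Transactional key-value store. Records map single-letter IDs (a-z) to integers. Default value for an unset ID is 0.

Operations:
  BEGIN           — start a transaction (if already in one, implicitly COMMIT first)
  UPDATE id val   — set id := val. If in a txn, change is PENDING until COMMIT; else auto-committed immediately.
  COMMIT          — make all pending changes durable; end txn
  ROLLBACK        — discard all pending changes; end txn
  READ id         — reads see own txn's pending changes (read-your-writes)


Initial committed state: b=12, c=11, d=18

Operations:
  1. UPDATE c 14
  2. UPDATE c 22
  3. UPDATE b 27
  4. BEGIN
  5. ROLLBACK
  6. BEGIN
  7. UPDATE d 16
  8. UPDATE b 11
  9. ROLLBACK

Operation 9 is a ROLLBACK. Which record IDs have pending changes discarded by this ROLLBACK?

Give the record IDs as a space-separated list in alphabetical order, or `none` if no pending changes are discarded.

Answer: b d

Derivation:
Initial committed: {b=12, c=11, d=18}
Op 1: UPDATE c=14 (auto-commit; committed c=14)
Op 2: UPDATE c=22 (auto-commit; committed c=22)
Op 3: UPDATE b=27 (auto-commit; committed b=27)
Op 4: BEGIN: in_txn=True, pending={}
Op 5: ROLLBACK: discarded pending []; in_txn=False
Op 6: BEGIN: in_txn=True, pending={}
Op 7: UPDATE d=16 (pending; pending now {d=16})
Op 8: UPDATE b=11 (pending; pending now {b=11, d=16})
Op 9: ROLLBACK: discarded pending ['b', 'd']; in_txn=False
ROLLBACK at op 9 discards: ['b', 'd']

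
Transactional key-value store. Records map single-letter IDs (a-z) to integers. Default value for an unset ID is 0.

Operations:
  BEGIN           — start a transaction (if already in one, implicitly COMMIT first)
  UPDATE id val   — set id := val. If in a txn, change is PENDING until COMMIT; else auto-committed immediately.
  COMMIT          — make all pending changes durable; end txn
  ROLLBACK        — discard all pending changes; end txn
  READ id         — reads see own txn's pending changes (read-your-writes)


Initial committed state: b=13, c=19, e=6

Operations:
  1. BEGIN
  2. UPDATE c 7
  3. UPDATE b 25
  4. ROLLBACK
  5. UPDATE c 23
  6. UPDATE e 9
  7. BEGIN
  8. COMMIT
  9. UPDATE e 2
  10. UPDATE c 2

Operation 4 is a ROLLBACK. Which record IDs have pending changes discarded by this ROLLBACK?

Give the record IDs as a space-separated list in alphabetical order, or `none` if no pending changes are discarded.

Initial committed: {b=13, c=19, e=6}
Op 1: BEGIN: in_txn=True, pending={}
Op 2: UPDATE c=7 (pending; pending now {c=7})
Op 3: UPDATE b=25 (pending; pending now {b=25, c=7})
Op 4: ROLLBACK: discarded pending ['b', 'c']; in_txn=False
Op 5: UPDATE c=23 (auto-commit; committed c=23)
Op 6: UPDATE e=9 (auto-commit; committed e=9)
Op 7: BEGIN: in_txn=True, pending={}
Op 8: COMMIT: merged [] into committed; committed now {b=13, c=23, e=9}
Op 9: UPDATE e=2 (auto-commit; committed e=2)
Op 10: UPDATE c=2 (auto-commit; committed c=2)
ROLLBACK at op 4 discards: ['b', 'c']

Answer: b c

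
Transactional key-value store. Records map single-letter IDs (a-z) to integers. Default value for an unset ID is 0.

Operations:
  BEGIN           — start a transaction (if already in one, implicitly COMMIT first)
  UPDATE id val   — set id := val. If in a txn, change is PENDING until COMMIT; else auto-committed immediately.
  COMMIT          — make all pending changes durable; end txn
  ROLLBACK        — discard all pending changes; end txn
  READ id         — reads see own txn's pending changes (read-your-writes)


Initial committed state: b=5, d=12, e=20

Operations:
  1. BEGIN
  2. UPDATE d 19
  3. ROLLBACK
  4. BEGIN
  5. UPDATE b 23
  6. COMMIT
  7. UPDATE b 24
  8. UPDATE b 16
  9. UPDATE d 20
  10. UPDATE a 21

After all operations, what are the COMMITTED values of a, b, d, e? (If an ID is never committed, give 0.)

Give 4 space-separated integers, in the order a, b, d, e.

Initial committed: {b=5, d=12, e=20}
Op 1: BEGIN: in_txn=True, pending={}
Op 2: UPDATE d=19 (pending; pending now {d=19})
Op 3: ROLLBACK: discarded pending ['d']; in_txn=False
Op 4: BEGIN: in_txn=True, pending={}
Op 5: UPDATE b=23 (pending; pending now {b=23})
Op 6: COMMIT: merged ['b'] into committed; committed now {b=23, d=12, e=20}
Op 7: UPDATE b=24 (auto-commit; committed b=24)
Op 8: UPDATE b=16 (auto-commit; committed b=16)
Op 9: UPDATE d=20 (auto-commit; committed d=20)
Op 10: UPDATE a=21 (auto-commit; committed a=21)
Final committed: {a=21, b=16, d=20, e=20}

Answer: 21 16 20 20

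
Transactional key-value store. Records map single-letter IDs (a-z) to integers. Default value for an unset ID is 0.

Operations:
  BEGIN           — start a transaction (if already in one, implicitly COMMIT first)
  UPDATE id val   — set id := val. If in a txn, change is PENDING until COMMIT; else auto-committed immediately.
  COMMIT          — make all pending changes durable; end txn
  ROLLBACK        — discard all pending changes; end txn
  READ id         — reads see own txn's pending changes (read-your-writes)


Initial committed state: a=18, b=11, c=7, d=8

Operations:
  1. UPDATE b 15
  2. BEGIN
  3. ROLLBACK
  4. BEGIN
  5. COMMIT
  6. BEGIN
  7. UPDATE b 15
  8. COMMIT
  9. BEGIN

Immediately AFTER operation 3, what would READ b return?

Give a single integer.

Answer: 15

Derivation:
Initial committed: {a=18, b=11, c=7, d=8}
Op 1: UPDATE b=15 (auto-commit; committed b=15)
Op 2: BEGIN: in_txn=True, pending={}
Op 3: ROLLBACK: discarded pending []; in_txn=False
After op 3: visible(b) = 15 (pending={}, committed={a=18, b=15, c=7, d=8})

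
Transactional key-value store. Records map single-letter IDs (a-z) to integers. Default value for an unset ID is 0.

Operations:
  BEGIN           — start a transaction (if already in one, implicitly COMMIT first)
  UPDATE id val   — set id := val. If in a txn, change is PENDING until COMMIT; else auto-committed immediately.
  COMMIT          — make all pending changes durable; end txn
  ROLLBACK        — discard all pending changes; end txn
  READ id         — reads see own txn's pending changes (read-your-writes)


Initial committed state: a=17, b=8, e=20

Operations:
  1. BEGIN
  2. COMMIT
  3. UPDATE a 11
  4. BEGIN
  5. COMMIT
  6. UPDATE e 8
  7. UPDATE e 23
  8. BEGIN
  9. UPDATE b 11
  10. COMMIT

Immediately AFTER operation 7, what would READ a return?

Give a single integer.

Answer: 11

Derivation:
Initial committed: {a=17, b=8, e=20}
Op 1: BEGIN: in_txn=True, pending={}
Op 2: COMMIT: merged [] into committed; committed now {a=17, b=8, e=20}
Op 3: UPDATE a=11 (auto-commit; committed a=11)
Op 4: BEGIN: in_txn=True, pending={}
Op 5: COMMIT: merged [] into committed; committed now {a=11, b=8, e=20}
Op 6: UPDATE e=8 (auto-commit; committed e=8)
Op 7: UPDATE e=23 (auto-commit; committed e=23)
After op 7: visible(a) = 11 (pending={}, committed={a=11, b=8, e=23})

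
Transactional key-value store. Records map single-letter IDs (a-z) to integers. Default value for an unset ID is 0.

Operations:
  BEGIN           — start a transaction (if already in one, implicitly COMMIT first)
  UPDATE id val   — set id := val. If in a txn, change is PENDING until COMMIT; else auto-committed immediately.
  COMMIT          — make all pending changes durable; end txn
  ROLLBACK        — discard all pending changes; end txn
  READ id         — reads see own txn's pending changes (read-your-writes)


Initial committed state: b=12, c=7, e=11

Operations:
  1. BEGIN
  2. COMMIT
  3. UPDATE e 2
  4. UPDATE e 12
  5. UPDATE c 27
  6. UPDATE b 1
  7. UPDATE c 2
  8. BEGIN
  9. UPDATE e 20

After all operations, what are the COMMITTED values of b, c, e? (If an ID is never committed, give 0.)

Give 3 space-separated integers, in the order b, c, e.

Answer: 1 2 12

Derivation:
Initial committed: {b=12, c=7, e=11}
Op 1: BEGIN: in_txn=True, pending={}
Op 2: COMMIT: merged [] into committed; committed now {b=12, c=7, e=11}
Op 3: UPDATE e=2 (auto-commit; committed e=2)
Op 4: UPDATE e=12 (auto-commit; committed e=12)
Op 5: UPDATE c=27 (auto-commit; committed c=27)
Op 6: UPDATE b=1 (auto-commit; committed b=1)
Op 7: UPDATE c=2 (auto-commit; committed c=2)
Op 8: BEGIN: in_txn=True, pending={}
Op 9: UPDATE e=20 (pending; pending now {e=20})
Final committed: {b=1, c=2, e=12}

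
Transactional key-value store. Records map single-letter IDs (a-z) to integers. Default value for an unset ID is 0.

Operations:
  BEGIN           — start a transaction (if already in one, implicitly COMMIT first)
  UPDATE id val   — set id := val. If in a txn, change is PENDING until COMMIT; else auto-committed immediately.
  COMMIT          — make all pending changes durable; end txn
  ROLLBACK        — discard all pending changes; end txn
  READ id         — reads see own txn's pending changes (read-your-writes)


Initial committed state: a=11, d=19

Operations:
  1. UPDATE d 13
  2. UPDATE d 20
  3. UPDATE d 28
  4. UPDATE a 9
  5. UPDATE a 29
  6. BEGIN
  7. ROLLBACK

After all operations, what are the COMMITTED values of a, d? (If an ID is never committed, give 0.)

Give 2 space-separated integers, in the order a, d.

Answer: 29 28

Derivation:
Initial committed: {a=11, d=19}
Op 1: UPDATE d=13 (auto-commit; committed d=13)
Op 2: UPDATE d=20 (auto-commit; committed d=20)
Op 3: UPDATE d=28 (auto-commit; committed d=28)
Op 4: UPDATE a=9 (auto-commit; committed a=9)
Op 5: UPDATE a=29 (auto-commit; committed a=29)
Op 6: BEGIN: in_txn=True, pending={}
Op 7: ROLLBACK: discarded pending []; in_txn=False
Final committed: {a=29, d=28}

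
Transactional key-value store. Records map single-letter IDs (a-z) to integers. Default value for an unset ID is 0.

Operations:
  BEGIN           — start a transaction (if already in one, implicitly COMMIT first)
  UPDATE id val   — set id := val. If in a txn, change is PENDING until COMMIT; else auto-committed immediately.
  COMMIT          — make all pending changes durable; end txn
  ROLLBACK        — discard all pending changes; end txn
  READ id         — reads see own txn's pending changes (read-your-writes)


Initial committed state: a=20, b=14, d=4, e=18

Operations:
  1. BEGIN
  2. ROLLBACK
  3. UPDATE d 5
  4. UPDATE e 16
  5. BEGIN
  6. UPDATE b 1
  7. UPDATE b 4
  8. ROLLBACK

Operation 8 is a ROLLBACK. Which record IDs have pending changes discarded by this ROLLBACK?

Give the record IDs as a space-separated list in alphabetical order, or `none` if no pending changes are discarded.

Answer: b

Derivation:
Initial committed: {a=20, b=14, d=4, e=18}
Op 1: BEGIN: in_txn=True, pending={}
Op 2: ROLLBACK: discarded pending []; in_txn=False
Op 3: UPDATE d=5 (auto-commit; committed d=5)
Op 4: UPDATE e=16 (auto-commit; committed e=16)
Op 5: BEGIN: in_txn=True, pending={}
Op 6: UPDATE b=1 (pending; pending now {b=1})
Op 7: UPDATE b=4 (pending; pending now {b=4})
Op 8: ROLLBACK: discarded pending ['b']; in_txn=False
ROLLBACK at op 8 discards: ['b']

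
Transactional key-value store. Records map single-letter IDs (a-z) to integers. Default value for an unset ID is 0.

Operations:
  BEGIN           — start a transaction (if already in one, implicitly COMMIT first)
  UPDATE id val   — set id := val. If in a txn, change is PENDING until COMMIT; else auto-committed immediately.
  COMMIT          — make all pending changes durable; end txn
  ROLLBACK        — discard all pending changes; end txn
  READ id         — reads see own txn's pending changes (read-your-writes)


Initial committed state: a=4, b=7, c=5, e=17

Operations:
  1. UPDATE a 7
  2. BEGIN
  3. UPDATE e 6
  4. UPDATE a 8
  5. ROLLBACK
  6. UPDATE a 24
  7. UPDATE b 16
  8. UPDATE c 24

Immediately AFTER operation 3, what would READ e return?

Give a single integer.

Initial committed: {a=4, b=7, c=5, e=17}
Op 1: UPDATE a=7 (auto-commit; committed a=7)
Op 2: BEGIN: in_txn=True, pending={}
Op 3: UPDATE e=6 (pending; pending now {e=6})
After op 3: visible(e) = 6 (pending={e=6}, committed={a=7, b=7, c=5, e=17})

Answer: 6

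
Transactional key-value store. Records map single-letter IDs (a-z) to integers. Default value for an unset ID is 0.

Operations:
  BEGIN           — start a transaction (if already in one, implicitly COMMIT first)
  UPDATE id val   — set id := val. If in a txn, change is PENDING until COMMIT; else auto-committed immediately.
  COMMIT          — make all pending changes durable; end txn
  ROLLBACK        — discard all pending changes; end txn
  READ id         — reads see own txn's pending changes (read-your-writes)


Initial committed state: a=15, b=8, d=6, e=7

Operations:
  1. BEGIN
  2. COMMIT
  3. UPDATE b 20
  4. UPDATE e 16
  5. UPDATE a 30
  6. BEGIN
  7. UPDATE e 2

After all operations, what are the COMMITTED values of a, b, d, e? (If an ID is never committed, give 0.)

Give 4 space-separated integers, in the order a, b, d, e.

Answer: 30 20 6 16

Derivation:
Initial committed: {a=15, b=8, d=6, e=7}
Op 1: BEGIN: in_txn=True, pending={}
Op 2: COMMIT: merged [] into committed; committed now {a=15, b=8, d=6, e=7}
Op 3: UPDATE b=20 (auto-commit; committed b=20)
Op 4: UPDATE e=16 (auto-commit; committed e=16)
Op 5: UPDATE a=30 (auto-commit; committed a=30)
Op 6: BEGIN: in_txn=True, pending={}
Op 7: UPDATE e=2 (pending; pending now {e=2})
Final committed: {a=30, b=20, d=6, e=16}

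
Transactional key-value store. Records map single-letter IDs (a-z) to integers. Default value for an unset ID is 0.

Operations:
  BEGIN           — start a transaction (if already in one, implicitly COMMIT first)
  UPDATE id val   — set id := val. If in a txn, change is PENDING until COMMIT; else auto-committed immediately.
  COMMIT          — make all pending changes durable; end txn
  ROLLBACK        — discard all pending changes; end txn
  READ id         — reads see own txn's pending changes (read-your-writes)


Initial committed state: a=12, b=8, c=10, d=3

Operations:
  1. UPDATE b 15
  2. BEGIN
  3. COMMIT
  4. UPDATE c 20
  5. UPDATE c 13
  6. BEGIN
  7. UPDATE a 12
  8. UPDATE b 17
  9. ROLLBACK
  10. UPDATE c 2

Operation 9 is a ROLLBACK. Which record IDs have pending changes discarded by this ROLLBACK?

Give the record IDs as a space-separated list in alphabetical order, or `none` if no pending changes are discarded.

Answer: a b

Derivation:
Initial committed: {a=12, b=8, c=10, d=3}
Op 1: UPDATE b=15 (auto-commit; committed b=15)
Op 2: BEGIN: in_txn=True, pending={}
Op 3: COMMIT: merged [] into committed; committed now {a=12, b=15, c=10, d=3}
Op 4: UPDATE c=20 (auto-commit; committed c=20)
Op 5: UPDATE c=13 (auto-commit; committed c=13)
Op 6: BEGIN: in_txn=True, pending={}
Op 7: UPDATE a=12 (pending; pending now {a=12})
Op 8: UPDATE b=17 (pending; pending now {a=12, b=17})
Op 9: ROLLBACK: discarded pending ['a', 'b']; in_txn=False
Op 10: UPDATE c=2 (auto-commit; committed c=2)
ROLLBACK at op 9 discards: ['a', 'b']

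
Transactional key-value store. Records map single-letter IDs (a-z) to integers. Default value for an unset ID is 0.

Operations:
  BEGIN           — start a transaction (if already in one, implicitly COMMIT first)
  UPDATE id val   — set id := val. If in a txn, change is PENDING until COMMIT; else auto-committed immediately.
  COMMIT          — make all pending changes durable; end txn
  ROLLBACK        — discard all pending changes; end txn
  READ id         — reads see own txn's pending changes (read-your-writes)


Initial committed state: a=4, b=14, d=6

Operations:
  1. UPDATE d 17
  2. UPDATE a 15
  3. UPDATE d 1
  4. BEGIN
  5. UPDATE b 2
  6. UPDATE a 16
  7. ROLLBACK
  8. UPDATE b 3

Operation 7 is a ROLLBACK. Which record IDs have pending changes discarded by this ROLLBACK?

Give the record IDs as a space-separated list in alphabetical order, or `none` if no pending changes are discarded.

Initial committed: {a=4, b=14, d=6}
Op 1: UPDATE d=17 (auto-commit; committed d=17)
Op 2: UPDATE a=15 (auto-commit; committed a=15)
Op 3: UPDATE d=1 (auto-commit; committed d=1)
Op 4: BEGIN: in_txn=True, pending={}
Op 5: UPDATE b=2 (pending; pending now {b=2})
Op 6: UPDATE a=16 (pending; pending now {a=16, b=2})
Op 7: ROLLBACK: discarded pending ['a', 'b']; in_txn=False
Op 8: UPDATE b=3 (auto-commit; committed b=3)
ROLLBACK at op 7 discards: ['a', 'b']

Answer: a b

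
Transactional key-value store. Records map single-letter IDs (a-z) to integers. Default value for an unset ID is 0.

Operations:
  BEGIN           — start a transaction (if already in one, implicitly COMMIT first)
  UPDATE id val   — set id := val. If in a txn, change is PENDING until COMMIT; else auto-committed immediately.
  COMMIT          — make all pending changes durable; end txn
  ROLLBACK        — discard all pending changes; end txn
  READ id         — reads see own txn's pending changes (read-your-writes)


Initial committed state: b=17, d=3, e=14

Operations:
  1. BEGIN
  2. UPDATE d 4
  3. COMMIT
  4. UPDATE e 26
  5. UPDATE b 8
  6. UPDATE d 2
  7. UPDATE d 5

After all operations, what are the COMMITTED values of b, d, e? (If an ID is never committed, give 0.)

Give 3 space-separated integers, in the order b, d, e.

Answer: 8 5 26

Derivation:
Initial committed: {b=17, d=3, e=14}
Op 1: BEGIN: in_txn=True, pending={}
Op 2: UPDATE d=4 (pending; pending now {d=4})
Op 3: COMMIT: merged ['d'] into committed; committed now {b=17, d=4, e=14}
Op 4: UPDATE e=26 (auto-commit; committed e=26)
Op 5: UPDATE b=8 (auto-commit; committed b=8)
Op 6: UPDATE d=2 (auto-commit; committed d=2)
Op 7: UPDATE d=5 (auto-commit; committed d=5)
Final committed: {b=8, d=5, e=26}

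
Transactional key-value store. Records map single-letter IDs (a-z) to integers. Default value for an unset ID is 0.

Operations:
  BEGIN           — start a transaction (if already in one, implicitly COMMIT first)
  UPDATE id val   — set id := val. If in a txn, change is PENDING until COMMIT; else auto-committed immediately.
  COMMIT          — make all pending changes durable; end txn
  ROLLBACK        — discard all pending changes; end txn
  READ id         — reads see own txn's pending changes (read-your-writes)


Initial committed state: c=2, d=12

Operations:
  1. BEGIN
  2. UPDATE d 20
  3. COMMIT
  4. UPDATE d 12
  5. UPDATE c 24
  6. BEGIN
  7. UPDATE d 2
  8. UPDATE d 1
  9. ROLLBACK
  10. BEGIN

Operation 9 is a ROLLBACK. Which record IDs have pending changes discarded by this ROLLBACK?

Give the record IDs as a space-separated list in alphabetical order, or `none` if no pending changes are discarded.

Initial committed: {c=2, d=12}
Op 1: BEGIN: in_txn=True, pending={}
Op 2: UPDATE d=20 (pending; pending now {d=20})
Op 3: COMMIT: merged ['d'] into committed; committed now {c=2, d=20}
Op 4: UPDATE d=12 (auto-commit; committed d=12)
Op 5: UPDATE c=24 (auto-commit; committed c=24)
Op 6: BEGIN: in_txn=True, pending={}
Op 7: UPDATE d=2 (pending; pending now {d=2})
Op 8: UPDATE d=1 (pending; pending now {d=1})
Op 9: ROLLBACK: discarded pending ['d']; in_txn=False
Op 10: BEGIN: in_txn=True, pending={}
ROLLBACK at op 9 discards: ['d']

Answer: d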